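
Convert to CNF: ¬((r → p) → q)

(¬r ∨ p) ∧ ¬q

¬((r → p) → q)
≡ ¬(¬(r → p) ∨ q)   — eliminate →
≡ ¬(¬(¬r ∨ p) ∨ q)   — eliminate →
≡ ¬¬(¬r ∨ p) ∧ ¬q   — De Morgan
≡ (¬r ∨ p) ∧ ¬q   — double negation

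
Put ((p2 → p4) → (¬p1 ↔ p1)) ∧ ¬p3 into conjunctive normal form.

((p2 → p4) → (¬p1 ↔ p1)) ∧ ¬p3
⇔ (¬(p2 → p4) ∨ (¬p1 ↔ p1)) ∧ ¬p3   [eliminate →]
⇔ (¬(¬p2 ∨ p4) ∨ (¬p1 ↔ p1)) ∧ ¬p3   [eliminate →]
⇔ (¬(¬p2 ∨ p4) ∨ (¬p1 → p1) ∧ (p1 → ¬p1)) ∧ ¬p3   [eliminate ↔]
⇔ (¬(¬p2 ∨ p4) ∨ (¬¬p1 ∨ p1) ∧ (p1 → ¬p1)) ∧ ¬p3   [eliminate →]
⇔ (¬(¬p2 ∨ p4) ∨ (¬¬p1 ∨ p1) ∧ (¬p1 ∨ ¬p1)) ∧ ¬p3   [eliminate →]
⇔ (¬¬p2 ∧ ¬p4 ∨ (¬¬p1 ∨ p1) ∧ (¬p1 ∨ ¬p1)) ∧ ¬p3   [De Morgan]
⇔ (p2 ∧ ¬p4 ∨ (¬¬p1 ∨ p1) ∧ (¬p1 ∨ ¬p1)) ∧ ¬p3   [double negation]
⇔ (p2 ∧ ¬p4 ∨ (p1 ∨ p1) ∧ (¬p1 ∨ ¬p1)) ∧ ¬p3   [double negation]
⇔ (p2 ∨ p1 ∨ p1) ∧ (p2 ∨ ¬p1 ∨ ¬p1) ∧ (¬p4 ∨ p1 ∨ p1) ∧ (¬p4 ∨ ¬p1 ∨ ¬p1) ∧ ¬p3   [distribute ∨ over ∧]
⇔ (p2 ∨ p1) ∧ (p2 ∨ ¬p1) ∧ (¬p4 ∨ p1) ∧ (¬p4 ∨ ¬p1) ∧ ¬p3   [simplify]

(p2 ∨ p1) ∧ (p2 ∨ ¬p1) ∧ (¬p4 ∨ p1) ∧ (¬p4 ∨ ¬p1) ∧ ¬p3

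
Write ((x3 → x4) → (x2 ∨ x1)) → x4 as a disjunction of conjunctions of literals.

((x3 → x4) → (x2 ∨ x1)) → x4
⇔ ¬((x3 → x4) → (x2 ∨ x1)) ∨ x4   (eliminate →)
⇔ ¬(¬(x3 → x4) ∨ x2 ∨ x1) ∨ x4   (eliminate →)
⇔ ¬(¬(¬x3 ∨ x4) ∨ x2 ∨ x1) ∨ x4   (eliminate →)
⇔ (¬¬(¬x3 ∨ x4) ∧ ¬x2 ∧ ¬x1) ∨ x4   (De Morgan)
⇔ ((¬x3 ∨ x4) ∧ ¬x2 ∧ ¬x1) ∨ x4   (double negation)
⇔ (¬x3 ∧ ¬x2 ∧ ¬x1) ∨ (x4 ∧ ¬x2 ∧ ¬x1) ∨ x4   (distribute ∧ over ∨)
⇔ (¬x3 ∧ ¬x2 ∧ ¬x1) ∨ x4   (simplify)

(¬x3 ∧ ¬x2 ∧ ¬x1) ∨ x4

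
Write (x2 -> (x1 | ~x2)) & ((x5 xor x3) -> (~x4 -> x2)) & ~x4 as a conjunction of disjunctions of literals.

(x2 -> (x1 | ~x2)) & ((x5 xor x3) -> (~x4 -> x2)) & ~x4
⇔ (~x2 | x1 | ~x2) & ((x5 xor x3) -> (~x4 -> x2)) & ~x4   [eliminate ->]
⇔ (~x2 | x1 | ~x2) & (~(x5 xor x3) | (~x4 -> x2)) & ~x4   [eliminate ->]
⇔ (~x2 | x1 | ~x2) & (~((x5 | x3) & ~(x5 & x3)) | (~x4 -> x2)) & ~x4   [expand xor]
⇔ (~x2 | x1 | ~x2) & (~((x5 | x3) & ~(x5 & x3)) | ~~x4 | x2) & ~x4   [eliminate ->]
⇔ (~x2 | x1 | ~x2) & (~(x5 | x3) | ~~(x5 & x3) | ~~x4 | x2) & ~x4   [De Morgan]
⇔ (~x2 | x1 | ~x2) & ((~x5 & ~x3) | ~~(x5 & x3) | ~~x4 | x2) & ~x4   [De Morgan]
⇔ (~x2 | x1 | ~x2) & ((~x5 & ~x3) | (x5 & x3) | ~~x4 | x2) & ~x4   [double negation]
⇔ (~x2 | x1 | ~x2) & ((~x5 & ~x3) | (x5 & x3) | x4 | x2) & ~x4   [double negation]
⇔ (~x2 | x1 | ~x2) & (~x5 | x5 | x4 | x2) & (~x5 | x3 | x4 | x2) & (~x3 | x5 | x4 | x2) & (~x3 | x3 | x4 | x2) & ~x4   [distribute | over &]
⇔ (~x2 | x1) & (~x5 | x3 | x4 | x2) & (~x3 | x5 | x4 | x2) & ~x4   [simplify]

(~x2 | x1) & (~x5 | x3 | x4 | x2) & (~x3 | x5 | x4 | x2) & ~x4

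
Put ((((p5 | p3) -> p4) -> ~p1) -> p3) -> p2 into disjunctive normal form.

(p5 & ~p4 & ~p3) | (~p1 & ~p3) | p2

((((p5 | p3) -> p4) -> ~p1) -> p3) -> p2
⇔ ~((((p5 | p3) -> p4) -> ~p1) -> p3) | p2   (eliminate ->)
⇔ ~(~(((p5 | p3) -> p4) -> ~p1) | p3) | p2   (eliminate ->)
⇔ ~(~(~((p5 | p3) -> p4) | ~p1) | p3) | p2   (eliminate ->)
⇔ ~(~(~(~(p5 | p3) | p4) | ~p1) | p3) | p2   (eliminate ->)
⇔ (~~(~(~(p5 | p3) | p4) | ~p1) & ~p3) | p2   (De Morgan)
⇔ ((~(~(p5 | p3) | p4) | ~p1) & ~p3) | p2   (double negation)
⇔ (((~~(p5 | p3) & ~p4) | ~p1) & ~p3) | p2   (De Morgan)
⇔ ((((p5 | p3) & ~p4) | ~p1) & ~p3) | p2   (double negation)
⇔ (p5 & ~p4 & ~p3) | (p3 & ~p4 & ~p3) | (~p1 & ~p3) | p2   (distribute & over |)
⇔ (p5 & ~p4 & ~p3) | (~p1 & ~p3) | p2   (simplify)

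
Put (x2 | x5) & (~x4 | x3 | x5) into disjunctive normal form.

(x2 | x5) & (~x4 | x3 | x5)
⇔ (x2 & ~x4) | (x2 & x3) | (x2 & x5) | (x5 & ~x4) | (x5 & x3) | (x5 & x5)   — distribute & over |
⇔ (x2 & ~x4) | (x2 & x3) | x5   — simplify

(x2 & ~x4) | (x2 & x3) | x5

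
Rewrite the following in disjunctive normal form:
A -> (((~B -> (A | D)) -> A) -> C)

A -> (((~B -> (A | D)) -> A) -> C)
≡ ~A | (((~B -> (A | D)) -> A) -> C)   [eliminate ->]
≡ ~A | ~((~B -> (A | D)) -> A) | C   [eliminate ->]
≡ ~A | ~(~(~B -> (A | D)) | A) | C   [eliminate ->]
≡ ~A | ~(~(~~B | A | D) | A) | C   [eliminate ->]
≡ ~A | (~~(~~B | A | D) & ~A) | C   [De Morgan]
≡ ~A | ((~~B | A | D) & ~A) | C   [double negation]
≡ ~A | ((B | A | D) & ~A) | C   [double negation]
≡ ~A | (B & ~A) | (A & ~A) | (D & ~A) | C   [distribute & over |]
≡ ~A | C   [simplify]

~A | C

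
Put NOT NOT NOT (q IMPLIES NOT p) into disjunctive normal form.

NOT NOT NOT (q IMPLIES NOT p)
= NOT NOT NOT (NOT q OR NOT p)   [eliminate IMPLIES]
= NOT (NOT q OR NOT p)   [double negation]
= NOT NOT q AND NOT NOT p   [De Morgan]
= q AND NOT NOT p   [double negation]
= q AND p   [double negation]

q AND p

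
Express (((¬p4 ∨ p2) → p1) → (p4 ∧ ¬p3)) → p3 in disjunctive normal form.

(((¬p4 ∨ p2) → p1) → (p4 ∧ ¬p3)) → p3
= ¬(((¬p4 ∨ p2) → p1) → (p4 ∧ ¬p3)) ∨ p3   — eliminate →
= ¬(¬((¬p4 ∨ p2) → p1) ∨ (p4 ∧ ¬p3)) ∨ p3   — eliminate →
= ¬(¬(¬(¬p4 ∨ p2) ∨ p1) ∨ (p4 ∧ ¬p3)) ∨ p3   — eliminate →
= (¬¬(¬(¬p4 ∨ p2) ∨ p1) ∧ ¬(p4 ∧ ¬p3)) ∨ p3   — De Morgan
= ((¬(¬p4 ∨ p2) ∨ p1) ∧ ¬(p4 ∧ ¬p3)) ∨ p3   — double negation
= (((¬¬p4 ∧ ¬p2) ∨ p1) ∧ ¬(p4 ∧ ¬p3)) ∨ p3   — De Morgan
= (((p4 ∧ ¬p2) ∨ p1) ∧ ¬(p4 ∧ ¬p3)) ∨ p3   — double negation
= (((p4 ∧ ¬p2) ∨ p1) ∧ (¬p4 ∨ ¬¬p3)) ∨ p3   — De Morgan
= (((p4 ∧ ¬p2) ∨ p1) ∧ (¬p4 ∨ p3)) ∨ p3   — double negation
= (p4 ∧ ¬p2 ∧ ¬p4) ∨ (p4 ∧ ¬p2 ∧ p3) ∨ (p1 ∧ ¬p4) ∨ (p1 ∧ p3) ∨ p3   — distribute ∧ over ∨
= (p1 ∧ ¬p4) ∨ p3   — simplify

(p1 ∧ ¬p4) ∨ p3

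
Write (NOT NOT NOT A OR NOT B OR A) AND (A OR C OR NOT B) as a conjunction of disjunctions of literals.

A OR C OR NOT B

(NOT NOT NOT A OR NOT B OR A) AND (A OR C OR NOT B)
⇔ (NOT A OR NOT B OR A) AND (A OR C OR NOT B)   [double negation]
⇔ A OR C OR NOT B   [simplify]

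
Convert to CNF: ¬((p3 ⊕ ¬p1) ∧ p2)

¬((p3 ⊕ ¬p1) ∧ p2)
≡ ¬((p3 ∨ ¬p1) ∧ ¬(p3 ∧ ¬p1) ∧ p2)   (expand ⊕)
≡ ¬(p3 ∨ ¬p1) ∨ ¬¬(p3 ∧ ¬p1) ∨ ¬p2   (De Morgan)
≡ ¬p3 ∧ ¬¬p1 ∨ ¬¬(p3 ∧ ¬p1) ∨ ¬p2   (De Morgan)
≡ ¬p3 ∧ p1 ∨ ¬¬(p3 ∧ ¬p1) ∨ ¬p2   (double negation)
≡ ¬p3 ∧ p1 ∨ p3 ∧ ¬p1 ∨ ¬p2   (double negation)
≡ (¬p3 ∨ p3 ∨ ¬p2) ∧ (¬p3 ∨ ¬p1 ∨ ¬p2) ∧ (p1 ∨ p3 ∨ ¬p2) ∧ (p1 ∨ ¬p1 ∨ ¬p2)   (distribute ∨ over ∧)
≡ (¬p3 ∨ ¬p1 ∨ ¬p2) ∧ (p1 ∨ p3 ∨ ¬p2)   (simplify)

(¬p3 ∨ ¬p1 ∨ ¬p2) ∧ (p1 ∨ p3 ∨ ¬p2)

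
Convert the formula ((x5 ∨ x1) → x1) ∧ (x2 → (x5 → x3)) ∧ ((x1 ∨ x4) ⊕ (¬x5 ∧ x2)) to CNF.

((x5 ∨ x1) → x1) ∧ (x2 → (x5 → x3)) ∧ ((x1 ∨ x4) ⊕ (¬x5 ∧ x2))
⇔ (¬(x5 ∨ x1) ∨ x1) ∧ (x2 → (x5 → x3)) ∧ ((x1 ∨ x4) ⊕ (¬x5 ∧ x2))   (eliminate →)
⇔ (¬(x5 ∨ x1) ∨ x1) ∧ (¬x2 ∨ (x5 → x3)) ∧ ((x1 ∨ x4) ⊕ (¬x5 ∧ x2))   (eliminate →)
⇔ (¬(x5 ∨ x1) ∨ x1) ∧ (¬x2 ∨ ¬x5 ∨ x3) ∧ ((x1 ∨ x4) ⊕ (¬x5 ∧ x2))   (eliminate →)
⇔ (¬(x5 ∨ x1) ∨ x1) ∧ (¬x2 ∨ ¬x5 ∨ x3) ∧ (x1 ∨ x4 ∨ (¬x5 ∧ x2)) ∧ ¬((x1 ∨ x4) ∧ ¬x5 ∧ x2)   (expand ⊕)
⇔ ((¬x5 ∧ ¬x1) ∨ x1) ∧ (¬x2 ∨ ¬x5 ∨ x3) ∧ (x1 ∨ x4 ∨ (¬x5 ∧ x2)) ∧ ¬((x1 ∨ x4) ∧ ¬x5 ∧ x2)   (De Morgan)
⇔ ((¬x5 ∧ ¬x1) ∨ x1) ∧ (¬x2 ∨ ¬x5 ∨ x3) ∧ (x1 ∨ x4 ∨ (¬x5 ∧ x2)) ∧ (¬(x1 ∨ x4) ∨ ¬¬x5 ∨ ¬x2)   (De Morgan)
⇔ ((¬x5 ∧ ¬x1) ∨ x1) ∧ (¬x2 ∨ ¬x5 ∨ x3) ∧ (x1 ∨ x4 ∨ (¬x5 ∧ x2)) ∧ ((¬x1 ∧ ¬x4) ∨ ¬¬x5 ∨ ¬x2)   (De Morgan)
⇔ ((¬x5 ∧ ¬x1) ∨ x1) ∧ (¬x2 ∨ ¬x5 ∨ x3) ∧ (x1 ∨ x4 ∨ (¬x5 ∧ x2)) ∧ ((¬x1 ∧ ¬x4) ∨ x5 ∨ ¬x2)   (double negation)
⇔ (¬x5 ∨ x1) ∧ (¬x1 ∨ x1) ∧ (¬x2 ∨ ¬x5 ∨ x3) ∧ (x1 ∨ x4 ∨ ¬x5) ∧ (x1 ∨ x4 ∨ x2) ∧ (¬x1 ∨ x5 ∨ ¬x2) ∧ (¬x4 ∨ x5 ∨ ¬x2)   (distribute ∨ over ∧)
⇔ (¬x5 ∨ x1) ∧ (¬x2 ∨ ¬x5 ∨ x3) ∧ (x1 ∨ x4 ∨ x2) ∧ (¬x1 ∨ x5 ∨ ¬x2) ∧ (¬x4 ∨ x5 ∨ ¬x2)   (simplify)

(¬x5 ∨ x1) ∧ (¬x2 ∨ ¬x5 ∨ x3) ∧ (x1 ∨ x4 ∨ x2) ∧ (¬x1 ∨ x5 ∨ ¬x2) ∧ (¬x4 ∨ x5 ∨ ¬x2)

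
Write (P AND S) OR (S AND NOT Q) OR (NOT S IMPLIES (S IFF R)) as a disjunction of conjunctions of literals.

S OR (NOT S AND NOT R)

(P AND S) OR (S AND NOT Q) OR (NOT S IMPLIES (S IFF R))
≡ (P AND S) OR (S AND NOT Q) OR NOT NOT S OR (S IFF R)   (eliminate IMPLIES)
≡ (P AND S) OR (S AND NOT Q) OR NOT NOT S OR ((S IMPLIES R) AND (R IMPLIES S))   (eliminate IFF)
≡ (P AND S) OR (S AND NOT Q) OR NOT NOT S OR ((NOT S OR R) AND (R IMPLIES S))   (eliminate IMPLIES)
≡ (P AND S) OR (S AND NOT Q) OR NOT NOT S OR ((NOT S OR R) AND (NOT R OR S))   (eliminate IMPLIES)
≡ (P AND S) OR (S AND NOT Q) OR S OR ((NOT S OR R) AND (NOT R OR S))   (double negation)
≡ (P AND S) OR (S AND NOT Q) OR S OR (NOT S AND NOT R) OR (NOT S AND S) OR (R AND NOT R) OR (R AND S)   (distribute AND over OR)
≡ S OR (NOT S AND NOT R)   (simplify)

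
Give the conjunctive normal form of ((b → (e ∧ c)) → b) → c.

¬b ∨ c

((b → (e ∧ c)) → b) → c
≡ ¬((b → (e ∧ c)) → b) ∨ c   — eliminate →
≡ ¬(¬(b → (e ∧ c)) ∨ b) ∨ c   — eliminate →
≡ ¬(¬(¬b ∨ (e ∧ c)) ∨ b) ∨ c   — eliminate →
≡ (¬¬(¬b ∨ (e ∧ c)) ∧ ¬b) ∨ c   — De Morgan
≡ ((¬b ∨ (e ∧ c)) ∧ ¬b) ∨ c   — double negation
≡ (¬b ∨ e ∨ c) ∧ (¬b ∨ c ∨ c) ∧ (¬b ∨ c)   — distribute ∨ over ∧
≡ ¬b ∨ c   — simplify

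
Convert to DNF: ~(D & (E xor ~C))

~D | (~E & C) | (~C & E)

~(D & (E xor ~C))
≡ ~(D & ((E & ~~C) | (~E & ~C)))   (expand xor)
≡ ~D | ~((E & ~~C) | (~E & ~C))   (De Morgan)
≡ ~D | (~(E & ~~C) & ~(~E & ~C))   (De Morgan)
≡ ~D | ((~E | ~~~C) & ~(~E & ~C))   (De Morgan)
≡ ~D | ((~E | ~C) & ~(~E & ~C))   (double negation)
≡ ~D | ((~E | ~C) & (~~E | ~~C))   (De Morgan)
≡ ~D | ((~E | ~C) & (E | ~~C))   (double negation)
≡ ~D | ((~E | ~C) & (E | C))   (double negation)
≡ ~D | (~E & E) | (~E & C) | (~C & E) | (~C & C)   (distribute & over |)
≡ ~D | (~E & C) | (~C & E)   (simplify)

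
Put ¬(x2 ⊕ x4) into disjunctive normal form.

¬x2 ∧ ¬x4 ∨ x4 ∧ x2

¬(x2 ⊕ x4)
≡ ¬(x2 ∧ ¬x4 ∨ ¬x2 ∧ x4)   [expand ⊕]
≡ ¬(x2 ∧ ¬x4) ∧ ¬(¬x2 ∧ x4)   [De Morgan]
≡ (¬x2 ∨ ¬¬x4) ∧ ¬(¬x2 ∧ x4)   [De Morgan]
≡ (¬x2 ∨ x4) ∧ ¬(¬x2 ∧ x4)   [double negation]
≡ (¬x2 ∨ x4) ∧ (¬¬x2 ∨ ¬x4)   [De Morgan]
≡ (¬x2 ∨ x4) ∧ (x2 ∨ ¬x4)   [double negation]
≡ ¬x2 ∧ x2 ∨ ¬x2 ∧ ¬x4 ∨ x4 ∧ x2 ∨ x4 ∧ ¬x4   [distribute ∧ over ∨]
≡ ¬x2 ∧ ¬x4 ∨ x4 ∧ x2   [simplify]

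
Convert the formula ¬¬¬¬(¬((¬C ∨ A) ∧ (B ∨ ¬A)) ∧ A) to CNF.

¬¬¬¬(¬((¬C ∨ A) ∧ (B ∨ ¬A)) ∧ A)
⇔ ¬¬(¬((¬C ∨ A) ∧ (B ∨ ¬A)) ∧ A)   — double negation
⇔ ¬((¬C ∨ A) ∧ (B ∨ ¬A)) ∧ A   — double negation
⇔ (¬(¬C ∨ A) ∨ ¬(B ∨ ¬A)) ∧ A   — De Morgan
⇔ ((¬¬C ∧ ¬A) ∨ ¬(B ∨ ¬A)) ∧ A   — De Morgan
⇔ ((C ∧ ¬A) ∨ ¬(B ∨ ¬A)) ∧ A   — double negation
⇔ ((C ∧ ¬A) ∨ (¬B ∧ ¬¬A)) ∧ A   — De Morgan
⇔ ((C ∧ ¬A) ∨ (¬B ∧ A)) ∧ A   — double negation
⇔ (C ∨ ¬B) ∧ (C ∨ A) ∧ (¬A ∨ ¬B) ∧ (¬A ∨ A) ∧ A   — distribute ∨ over ∧
⇔ (C ∨ ¬B) ∧ (¬A ∨ ¬B) ∧ A   — simplify

(C ∨ ¬B) ∧ (¬A ∨ ¬B) ∧ A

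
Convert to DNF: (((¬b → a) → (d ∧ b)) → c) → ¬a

(((¬b → a) → (d ∧ b)) → c) → ¬a
≡ ¬(((¬b → a) → (d ∧ b)) → c) ∨ ¬a   — eliminate →
≡ ¬(¬((¬b → a) → (d ∧ b)) ∨ c) ∨ ¬a   — eliminate →
≡ ¬(¬(¬(¬b → a) ∨ (d ∧ b)) ∨ c) ∨ ¬a   — eliminate →
≡ ¬(¬(¬(¬¬b ∨ a) ∨ (d ∧ b)) ∨ c) ∨ ¬a   — eliminate →
≡ (¬¬(¬(¬¬b ∨ a) ∨ (d ∧ b)) ∧ ¬c) ∨ ¬a   — De Morgan
≡ ((¬(¬¬b ∨ a) ∨ (d ∧ b)) ∧ ¬c) ∨ ¬a   — double negation
≡ (((¬¬¬b ∧ ¬a) ∨ (d ∧ b)) ∧ ¬c) ∨ ¬a   — De Morgan
≡ (((¬b ∧ ¬a) ∨ (d ∧ b)) ∧ ¬c) ∨ ¬a   — double negation
≡ (¬b ∧ ¬a ∧ ¬c) ∨ (d ∧ b ∧ ¬c) ∨ ¬a   — distribute ∧ over ∨
≡ (d ∧ b ∧ ¬c) ∨ ¬a   — simplify

(d ∧ b ∧ ¬c) ∨ ¬a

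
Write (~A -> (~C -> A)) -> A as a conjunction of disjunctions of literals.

(~A -> (~C -> A)) -> A
⇔ ~(~A -> (~C -> A)) | A   — eliminate ->
⇔ ~(~~A | (~C -> A)) | A   — eliminate ->
⇔ ~(~~A | ~~C | A) | A   — eliminate ->
⇔ (~~~A & ~~~C & ~A) | A   — De Morgan
⇔ (~A & ~~~C & ~A) | A   — double negation
⇔ (~A & ~C & ~A) | A   — double negation
⇔ (~A | A) & (~C | A) & (~A | A)   — distribute | over &
⇔ ~C | A   — simplify

~C | A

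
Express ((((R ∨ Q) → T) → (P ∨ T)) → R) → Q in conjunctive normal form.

(R ∨ Q ∨ P ∨ T) ∧ (¬R ∨ Q)

((((R ∨ Q) → T) → (P ∨ T)) → R) → Q
≡ ¬((((R ∨ Q) → T) → (P ∨ T)) → R) ∨ Q
≡ ¬(¬(((R ∨ Q) → T) → (P ∨ T)) ∨ R) ∨ Q
≡ ¬(¬(¬((R ∨ Q) → T) ∨ P ∨ T) ∨ R) ∨ Q
≡ ¬(¬(¬(¬(R ∨ Q) ∨ T) ∨ P ∨ T) ∨ R) ∨ Q
≡ (¬¬(¬(¬(R ∨ Q) ∨ T) ∨ P ∨ T) ∧ ¬R) ∨ Q
≡ ((¬(¬(R ∨ Q) ∨ T) ∨ P ∨ T) ∧ ¬R) ∨ Q
≡ (((¬¬(R ∨ Q) ∧ ¬T) ∨ P ∨ T) ∧ ¬R) ∨ Q
≡ ((((R ∨ Q) ∧ ¬T) ∨ P ∨ T) ∧ ¬R) ∨ Q
≡ (R ∨ Q ∨ P ∨ T ∨ Q) ∧ (¬T ∨ P ∨ T ∨ Q) ∧ (¬R ∨ Q)
≡ (R ∨ Q ∨ P ∨ T) ∧ (¬R ∨ Q)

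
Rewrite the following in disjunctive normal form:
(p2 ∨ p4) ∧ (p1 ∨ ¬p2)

(p2 ∧ p1) ∨ (p4 ∧ p1) ∨ (p4 ∧ ¬p2)

(p2 ∨ p4) ∧ (p1 ∨ ¬p2)
= (p2 ∧ p1) ∨ (p2 ∧ ¬p2) ∨ (p4 ∧ p1) ∨ (p4 ∧ ¬p2)   (distribute ∧ over ∨)
= (p2 ∧ p1) ∨ (p4 ∧ p1) ∨ (p4 ∧ ¬p2)   (simplify)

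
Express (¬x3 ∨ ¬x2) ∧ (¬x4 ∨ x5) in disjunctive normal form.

(¬x3 ∧ ¬x4) ∨ (¬x3 ∧ x5) ∨ (¬x2 ∧ ¬x4) ∨ (¬x2 ∧ x5)

(¬x3 ∨ ¬x2) ∧ (¬x4 ∨ x5)
= (¬x3 ∧ ¬x4) ∨ (¬x3 ∧ x5) ∨ (¬x2 ∧ ¬x4) ∨ (¬x2 ∧ x5)   [distribute ∧ over ∨]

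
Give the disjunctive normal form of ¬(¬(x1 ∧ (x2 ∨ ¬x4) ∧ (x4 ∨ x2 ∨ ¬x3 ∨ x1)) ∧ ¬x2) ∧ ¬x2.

x1 ∧ ¬x4 ∧ ¬x2

¬(¬(x1 ∧ (x2 ∨ ¬x4) ∧ (x4 ∨ x2 ∨ ¬x3 ∨ x1)) ∧ ¬x2) ∧ ¬x2
= (¬¬(x1 ∧ (x2 ∨ ¬x4) ∧ (x4 ∨ x2 ∨ ¬x3 ∨ x1)) ∨ ¬¬x2) ∧ ¬x2   [De Morgan]
= ((x1 ∧ (x2 ∨ ¬x4) ∧ (x4 ∨ x2 ∨ ¬x3 ∨ x1)) ∨ ¬¬x2) ∧ ¬x2   [double negation]
= ((x1 ∧ (x2 ∨ ¬x4) ∧ (x4 ∨ x2 ∨ ¬x3 ∨ x1)) ∨ x2) ∧ ¬x2   [double negation]
= (x1 ∧ x2 ∧ x4 ∧ ¬x2) ∨ (x1 ∧ x2 ∧ x2 ∧ ¬x2) ∨ (x1 ∧ x2 ∧ ¬x3 ∧ ¬x2) ∨ (x1 ∧ x2 ∧ x1 ∧ ¬x2) ∨ (x1 ∧ ¬x4 ∧ x4 ∧ ¬x2) ∨ (x1 ∧ ¬x4 ∧ x2 ∧ ¬x2) ∨ (x1 ∧ ¬x4 ∧ ¬x3 ∧ ¬x2) ∨ (x1 ∧ ¬x4 ∧ x1 ∧ ¬x2) ∨ (x2 ∧ ¬x2)   [distribute ∧ over ∨]
= x1 ∧ ¬x4 ∧ ¬x2   [simplify]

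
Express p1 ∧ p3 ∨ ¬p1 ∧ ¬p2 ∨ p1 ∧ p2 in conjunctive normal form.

(p1 ∨ ¬p2) ∧ (p3 ∨ ¬p1 ∨ p2)

p1 ∧ p3 ∨ ¬p1 ∧ ¬p2 ∨ p1 ∧ p2
= (p1 ∨ ¬p1 ∨ p1) ∧ (p1 ∨ ¬p1 ∨ p2) ∧ (p1 ∨ ¬p2 ∨ p1) ∧ (p1 ∨ ¬p2 ∨ p2) ∧ (p3 ∨ ¬p1 ∨ p1) ∧ (p3 ∨ ¬p1 ∨ p2) ∧ (p3 ∨ ¬p2 ∨ p1) ∧ (p3 ∨ ¬p2 ∨ p2)
= (p1 ∨ ¬p2) ∧ (p3 ∨ ¬p1 ∨ p2)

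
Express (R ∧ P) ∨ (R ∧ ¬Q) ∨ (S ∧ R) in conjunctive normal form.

(R ∧ P) ∨ (R ∧ ¬Q) ∨ (S ∧ R)
≡ (R ∨ R ∨ S) ∧ (R ∨ R ∨ R) ∧ (R ∨ ¬Q ∨ S) ∧ (R ∨ ¬Q ∨ R) ∧ (P ∨ R ∨ S) ∧ (P ∨ R ∨ R) ∧ (P ∨ ¬Q ∨ S) ∧ (P ∨ ¬Q ∨ R)   [distribute ∨ over ∧]
≡ R ∧ (P ∨ ¬Q ∨ S)   [simplify]

R ∧ (P ∨ ¬Q ∨ S)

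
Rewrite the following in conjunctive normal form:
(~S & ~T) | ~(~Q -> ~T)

(~S & ~T) | ~(~Q -> ~T)
≡ (~S & ~T) | ~(~~Q | ~T)   — eliminate ->
≡ (~S & ~T) | (~~~Q & ~~T)   — De Morgan
≡ (~S & ~T) | (~Q & ~~T)   — double negation
≡ (~S & ~T) | (~Q & T)   — double negation
≡ (~S | ~Q) & (~S | T) & (~T | ~Q) & (~T | T)   — distribute | over &
≡ (~S | ~Q) & (~S | T) & (~T | ~Q)   — simplify

(~S | ~Q) & (~S | T) & (~T | ~Q)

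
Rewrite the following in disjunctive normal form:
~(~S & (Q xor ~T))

~(~S & (Q xor ~T))
⇔ ~(~S & ((Q & ~~T) | (~Q & ~T)))   (expand xor)
⇔ ~~S | ~((Q & ~~T) | (~Q & ~T))   (De Morgan)
⇔ S | ~((Q & ~~T) | (~Q & ~T))   (double negation)
⇔ S | (~(Q & ~~T) & ~(~Q & ~T))   (De Morgan)
⇔ S | ((~Q | ~~~T) & ~(~Q & ~T))   (De Morgan)
⇔ S | ((~Q | ~T) & ~(~Q & ~T))   (double negation)
⇔ S | ((~Q | ~T) & (~~Q | ~~T))   (De Morgan)
⇔ S | ((~Q | ~T) & (Q | ~~T))   (double negation)
⇔ S | ((~Q | ~T) & (Q | T))   (double negation)
⇔ S | (~Q & Q) | (~Q & T) | (~T & Q) | (~T & T)   (distribute & over |)
⇔ S | (~Q & T) | (~T & Q)   (simplify)

S | (~Q & T) | (~T & Q)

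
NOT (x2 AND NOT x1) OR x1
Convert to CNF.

NOT (x2 AND NOT x1) OR x1
≡ NOT x2 OR NOT NOT x1 OR x1   (De Morgan)
≡ NOT x2 OR x1 OR x1   (double negation)
≡ NOT x2 OR x1   (simplify)

NOT x2 OR x1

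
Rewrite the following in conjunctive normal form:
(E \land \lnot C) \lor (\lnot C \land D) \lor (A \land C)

(E \lor D \lor A) \land (E \lor D \lor C) \land (\lnot C \lor A)

(E \land \lnot C) \lor (\lnot C \land D) \lor (A \land C)
= (E \lor \lnot C \lor A) \land (E \lor \lnot C \lor C) \land (E \lor D \lor A) \land (E \lor D \lor C) \land (\lnot C \lor \lnot C \lor A) \land (\lnot C \lor \lnot C \lor C) \land (\lnot C \lor D \lor A) \land (\lnot C \lor D \lor C)
= (E \lor D \lor A) \land (E \lor D \lor C) \land (\lnot C \lor A)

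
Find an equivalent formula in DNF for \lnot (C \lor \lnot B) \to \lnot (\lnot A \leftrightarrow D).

C \lor \lnot B \lor (\lnot A \land \lnot D) \lor (D \land A)

\lnot (C \lor \lnot B) \to \lnot (\lnot A \leftrightarrow D)
= \lnot \lnot (C \lor \lnot B) \lor \lnot (\lnot A \leftrightarrow D)   [eliminate \to]
= \lnot \lnot (C \lor \lnot B) \lor \lnot ((\lnot A \to D) \land (D \to \lnot A))   [eliminate \leftrightarrow]
= \lnot \lnot (C \lor \lnot B) \lor \lnot ((\lnot \lnot A \lor D) \land (D \to \lnot A))   [eliminate \to]
= \lnot \lnot (C \lor \lnot B) \lor \lnot ((\lnot \lnot A \lor D) \land (\lnot D \lor \lnot A))   [eliminate \to]
= C \lor \lnot B \lor \lnot ((\lnot \lnot A \lor D) \land (\lnot D \lor \lnot A))   [double negation]
= C \lor \lnot B \lor \lnot (\lnot \lnot A \lor D) \lor \lnot (\lnot D \lor \lnot A)   [De Morgan]
= C \lor \lnot B \lor (\lnot \lnot \lnot A \land \lnot D) \lor \lnot (\lnot D \lor \lnot A)   [De Morgan]
= C \lor \lnot B \lor (\lnot A \land \lnot D) \lor \lnot (\lnot D \lor \lnot A)   [double negation]
= C \lor \lnot B \lor (\lnot A \land \lnot D) \lor (\lnot \lnot D \land \lnot \lnot A)   [De Morgan]
= C \lor \lnot B \lor (\lnot A \land \lnot D) \lor (D \land \lnot \lnot A)   [double negation]
= C \lor \lnot B \lor (\lnot A \land \lnot D) \lor (D \land A)   [double negation]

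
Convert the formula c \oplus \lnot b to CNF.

c \oplus \lnot b
⇔ (c \lor \lnot b) \land \lnot (c \land \lnot b)   [expand \oplus]
⇔ (c \lor \lnot b) \land (\lnot c \lor \lnot \lnot b)   [De Morgan]
⇔ (c \lor \lnot b) \land (\lnot c \lor b)   [double negation]

(c \lor \lnot b) \land (\lnot c \lor b)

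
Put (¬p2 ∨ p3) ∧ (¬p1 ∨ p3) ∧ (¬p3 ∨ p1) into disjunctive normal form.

(¬p2 ∧ ¬p1 ∧ ¬p3) ∨ (p3 ∧ p1)

(¬p2 ∨ p3) ∧ (¬p1 ∨ p3) ∧ (¬p3 ∨ p1)
≡ (¬p2 ∧ ¬p1 ∧ ¬p3) ∨ (¬p2 ∧ ¬p1 ∧ p1) ∨ (¬p2 ∧ p3 ∧ ¬p3) ∨ (¬p2 ∧ p3 ∧ p1) ∨ (p3 ∧ ¬p1 ∧ ¬p3) ∨ (p3 ∧ ¬p1 ∧ p1) ∨ (p3 ∧ p3 ∧ ¬p3) ∨ (p3 ∧ p3 ∧ p1)   — distribute ∧ over ∨
≡ (¬p2 ∧ ¬p1 ∧ ¬p3) ∨ (p3 ∧ p1)   — simplify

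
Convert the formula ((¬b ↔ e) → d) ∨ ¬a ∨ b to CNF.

¬e ∨ b ∨ d ∨ ¬a

((¬b ↔ e) → d) ∨ ¬a ∨ b
⇔ ¬(¬b ↔ e) ∨ d ∨ ¬a ∨ b   [eliminate →]
⇔ ¬((¬b → e) ∧ (e → ¬b)) ∨ d ∨ ¬a ∨ b   [eliminate ↔]
⇔ ¬((¬¬b ∨ e) ∧ (e → ¬b)) ∨ d ∨ ¬a ∨ b   [eliminate →]
⇔ ¬((¬¬b ∨ e) ∧ (¬e ∨ ¬b)) ∨ d ∨ ¬a ∨ b   [eliminate →]
⇔ ¬(¬¬b ∨ e) ∨ ¬(¬e ∨ ¬b) ∨ d ∨ ¬a ∨ b   [De Morgan]
⇔ (¬¬¬b ∧ ¬e) ∨ ¬(¬e ∨ ¬b) ∨ d ∨ ¬a ∨ b   [De Morgan]
⇔ (¬b ∧ ¬e) ∨ ¬(¬e ∨ ¬b) ∨ d ∨ ¬a ∨ b   [double negation]
⇔ (¬b ∧ ¬e) ∨ (¬¬e ∧ ¬¬b) ∨ d ∨ ¬a ∨ b   [De Morgan]
⇔ (¬b ∧ ¬e) ∨ (e ∧ ¬¬b) ∨ d ∨ ¬a ∨ b   [double negation]
⇔ (¬b ∧ ¬e) ∨ (e ∧ b) ∨ d ∨ ¬a ∨ b   [double negation]
⇔ (¬b ∨ e ∨ d ∨ ¬a ∨ b) ∧ (¬b ∨ b ∨ d ∨ ¬a ∨ b) ∧ (¬e ∨ e ∨ d ∨ ¬a ∨ b) ∧ (¬e ∨ b ∨ d ∨ ¬a ∨ b)   [distribute ∨ over ∧]
⇔ ¬e ∨ b ∨ d ∨ ¬a   [simplify]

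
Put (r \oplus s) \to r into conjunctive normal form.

(r \oplus s) \to r
≡ \lnot (r \oplus s) \lor r   — eliminate \to
≡ \lnot ((r \lor s) \land \lnot (r \land s)) \lor r   — expand \oplus
≡ \lnot (r \lor s) \lor \lnot \lnot (r \land s) \lor r   — De Morgan
≡ (\lnot r \land \lnot s) \lor \lnot \lnot (r \land s) \lor r   — De Morgan
≡ (\lnot r \land \lnot s) \lor (r \land s) \lor r   — double negation
≡ (\lnot r \lor r \lor r) \land (\lnot r \lor s \lor r) \land (\lnot s \lor r \lor r) \land (\lnot s \lor s \lor r)   — distribute \lor over \land
≡ \lnot s \lor r   — simplify

\lnot s \lor r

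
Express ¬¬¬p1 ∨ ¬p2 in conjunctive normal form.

¬p1 ∨ ¬p2

¬¬¬p1 ∨ ¬p2
≡ ¬p1 ∨ ¬p2   [double negation]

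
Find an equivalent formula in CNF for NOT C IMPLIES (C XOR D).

NOT C IMPLIES (C XOR D)
⇔ NOT NOT C OR (C XOR D)
⇔ NOT NOT C OR ((C OR D) AND NOT (C AND D))
⇔ C OR ((C OR D) AND NOT (C AND D))
⇔ C OR ((C OR D) AND (NOT C OR NOT D))
⇔ (C OR C OR D) AND (C OR NOT C OR NOT D)
⇔ C OR D

C OR D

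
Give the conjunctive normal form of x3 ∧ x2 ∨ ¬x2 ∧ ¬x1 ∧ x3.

x3 ∧ (x2 ∨ ¬x1)

x3 ∧ x2 ∨ ¬x2 ∧ ¬x1 ∧ x3
⇔ (x3 ∨ ¬x2) ∧ (x3 ∨ ¬x1) ∧ (x3 ∨ x3) ∧ (x2 ∨ ¬x2) ∧ (x2 ∨ ¬x1) ∧ (x2 ∨ x3)   [distribute ∨ over ∧]
⇔ x3 ∧ (x2 ∨ ¬x1)   [simplify]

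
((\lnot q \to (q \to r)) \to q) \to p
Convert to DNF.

((\lnot q \to (q \to r)) \to q) \to p
⇔ \lnot ((\lnot q \to (q \to r)) \to q) \lor p   [eliminate \to]
⇔ \lnot (\lnot (\lnot q \to (q \to r)) \lor q) \lor p   [eliminate \to]
⇔ \lnot (\lnot (\lnot \lnot q \lor (q \to r)) \lor q) \lor p   [eliminate \to]
⇔ \lnot (\lnot (\lnot \lnot q \lor \lnot q \lor r) \lor q) \lor p   [eliminate \to]
⇔ (\lnot \lnot (\lnot \lnot q \lor \lnot q \lor r) \land \lnot q) \lor p   [De Morgan]
⇔ ((\lnot \lnot q \lor \lnot q \lor r) \land \lnot q) \lor p   [double negation]
⇔ ((q \lor \lnot q \lor r) \land \lnot q) \lor p   [double negation]
⇔ (q \land \lnot q) \lor (\lnot q \land \lnot q) \lor (r \land \lnot q) \lor p   [distribute \land over \lor]
⇔ \lnot q \lor p   [simplify]

\lnot q \lor p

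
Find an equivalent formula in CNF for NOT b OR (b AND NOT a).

NOT b OR (b AND NOT a)
⇔ (NOT b OR b) AND (NOT b OR NOT a)   [distribute OR over AND]
⇔ NOT b OR NOT a   [simplify]

NOT b OR NOT a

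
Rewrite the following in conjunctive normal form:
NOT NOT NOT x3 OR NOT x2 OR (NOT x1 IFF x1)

(NOT x3 OR NOT x2 OR x1) AND (NOT x3 OR NOT x2 OR NOT x1)

NOT NOT NOT x3 OR NOT x2 OR (NOT x1 IFF x1)
≡ NOT NOT NOT x3 OR NOT x2 OR ((NOT x1 IMPLIES x1) AND (x1 IMPLIES NOT x1))   [eliminate IFF]
≡ NOT NOT NOT x3 OR NOT x2 OR ((NOT NOT x1 OR x1) AND (x1 IMPLIES NOT x1))   [eliminate IMPLIES]
≡ NOT NOT NOT x3 OR NOT x2 OR ((NOT NOT x1 OR x1) AND (NOT x1 OR NOT x1))   [eliminate IMPLIES]
≡ NOT x3 OR NOT x2 OR ((NOT NOT x1 OR x1) AND (NOT x1 OR NOT x1))   [double negation]
≡ NOT x3 OR NOT x2 OR ((x1 OR x1) AND (NOT x1 OR NOT x1))   [double negation]
≡ (NOT x3 OR NOT x2 OR x1 OR x1) AND (NOT x3 OR NOT x2 OR NOT x1 OR NOT x1)   [distribute OR over AND]
≡ (NOT x3 OR NOT x2 OR x1) AND (NOT x3 OR NOT x2 OR NOT x1)   [simplify]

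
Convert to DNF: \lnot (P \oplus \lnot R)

\lnot (P \oplus \lnot R)
⇔ \lnot ((P \land \lnot \lnot R) \lor (\lnot P \land \lnot R))   [expand \oplus]
⇔ \lnot (P \land \lnot \lnot R) \land \lnot (\lnot P \land \lnot R)   [De Morgan]
⇔ (\lnot P \lor \lnot \lnot \lnot R) \land \lnot (\lnot P \land \lnot R)   [De Morgan]
⇔ (\lnot P \lor \lnot R) \land \lnot (\lnot P \land \lnot R)   [double negation]
⇔ (\lnot P \lor \lnot R) \land (\lnot \lnot P \lor \lnot \lnot R)   [De Morgan]
⇔ (\lnot P \lor \lnot R) \land (P \lor \lnot \lnot R)   [double negation]
⇔ (\lnot P \lor \lnot R) \land (P \lor R)   [double negation]
⇔ (\lnot P \land P) \lor (\lnot P \land R) \lor (\lnot R \land P) \lor (\lnot R \land R)   [distribute \land over \lor]
⇔ (\lnot P \land R) \lor (\lnot R \land P)   [simplify]

(\lnot P \land R) \lor (\lnot R \land P)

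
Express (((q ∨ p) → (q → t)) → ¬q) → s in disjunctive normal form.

(((q ∨ p) → (q → t)) → ¬q) → s
⇔ ¬(((q ∨ p) → (q → t)) → ¬q) ∨ s   [eliminate →]
⇔ ¬(¬((q ∨ p) → (q → t)) ∨ ¬q) ∨ s   [eliminate →]
⇔ ¬(¬(¬(q ∨ p) ∨ (q → t)) ∨ ¬q) ∨ s   [eliminate →]
⇔ ¬(¬(¬(q ∨ p) ∨ ¬q ∨ t) ∨ ¬q) ∨ s   [eliminate →]
⇔ (¬¬(¬(q ∨ p) ∨ ¬q ∨ t) ∧ ¬¬q) ∨ s   [De Morgan]
⇔ ((¬(q ∨ p) ∨ ¬q ∨ t) ∧ ¬¬q) ∨ s   [double negation]
⇔ (((¬q ∧ ¬p) ∨ ¬q ∨ t) ∧ ¬¬q) ∨ s   [De Morgan]
⇔ (((¬q ∧ ¬p) ∨ ¬q ∨ t) ∧ q) ∨ s   [double negation]
⇔ (¬q ∧ ¬p ∧ q) ∨ (¬q ∧ q) ∨ (t ∧ q) ∨ s   [distribute ∧ over ∨]
⇔ (t ∧ q) ∨ s   [simplify]

(t ∧ q) ∨ s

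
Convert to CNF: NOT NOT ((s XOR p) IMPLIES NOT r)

NOT NOT ((s XOR p) IMPLIES NOT r)
⇔ NOT NOT (NOT (s XOR p) OR NOT r)   [eliminate IMPLIES]
⇔ NOT NOT (NOT ((s OR p) AND NOT (s AND p)) OR NOT r)   [expand XOR]
⇔ NOT ((s OR p) AND NOT (s AND p)) OR NOT r   [double negation]
⇔ NOT (s OR p) OR NOT NOT (s AND p) OR NOT r   [De Morgan]
⇔ (NOT s AND NOT p) OR NOT NOT (s AND p) OR NOT r   [De Morgan]
⇔ (NOT s AND NOT p) OR (s AND p) OR NOT r   [double negation]
⇔ (NOT s OR s OR NOT r) AND (NOT s OR p OR NOT r) AND (NOT p OR s OR NOT r) AND (NOT p OR p OR NOT r)   [distribute OR over AND]
⇔ (NOT s OR p OR NOT r) AND (NOT p OR s OR NOT r)   [simplify]

(NOT s OR p OR NOT r) AND (NOT p OR s OR NOT r)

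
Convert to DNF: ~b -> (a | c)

~b -> (a | c)
⇔ ~~b | a | c   — eliminate ->
⇔ b | a | c   — double negation

b | a | c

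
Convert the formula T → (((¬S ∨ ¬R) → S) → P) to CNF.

¬T ∨ ¬S ∨ P

T → (((¬S ∨ ¬R) → S) → P)
≡ ¬T ∨ (((¬S ∨ ¬R) → S) → P)   (eliminate →)
≡ ¬T ∨ ¬((¬S ∨ ¬R) → S) ∨ P   (eliminate →)
≡ ¬T ∨ ¬(¬(¬S ∨ ¬R) ∨ S) ∨ P   (eliminate →)
≡ ¬T ∨ (¬¬(¬S ∨ ¬R) ∧ ¬S) ∨ P   (De Morgan)
≡ ¬T ∨ ((¬S ∨ ¬R) ∧ ¬S) ∨ P   (double negation)
≡ (¬T ∨ ¬S ∨ ¬R ∨ P) ∧ (¬T ∨ ¬S ∨ P)   (distribute ∨ over ∧)
≡ ¬T ∨ ¬S ∨ P   (simplify)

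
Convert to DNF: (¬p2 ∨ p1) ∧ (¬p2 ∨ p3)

(¬p2 ∨ p1) ∧ (¬p2 ∨ p3)
= (¬p2 ∧ ¬p2) ∨ (¬p2 ∧ p3) ∨ (p1 ∧ ¬p2) ∨ (p1 ∧ p3)
= ¬p2 ∨ (p1 ∧ p3)

¬p2 ∨ (p1 ∧ p3)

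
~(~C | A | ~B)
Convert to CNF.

~(~C | A | ~B)
= ~~C & ~A & ~~B   — De Morgan
= C & ~A & ~~B   — double negation
= C & ~A & B   — double negation

C & ~A & B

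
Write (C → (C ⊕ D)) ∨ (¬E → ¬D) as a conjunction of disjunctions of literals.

(C → (C ⊕ D)) ∨ (¬E → ¬D)
≡ ¬C ∨ (C ⊕ D) ∨ (¬E → ¬D)   — eliminate →
≡ ¬C ∨ ((C ∨ D) ∧ ¬(C ∧ D)) ∨ (¬E → ¬D)   — expand ⊕
≡ ¬C ∨ ((C ∨ D) ∧ ¬(C ∧ D)) ∨ ¬¬E ∨ ¬D   — eliminate →
≡ ¬C ∨ ((C ∨ D) ∧ (¬C ∨ ¬D)) ∨ ¬¬E ∨ ¬D   — De Morgan
≡ ¬C ∨ ((C ∨ D) ∧ (¬C ∨ ¬D)) ∨ E ∨ ¬D   — double negation
≡ (¬C ∨ C ∨ D ∨ E ∨ ¬D) ∧ (¬C ∨ ¬C ∨ ¬D ∨ E ∨ ¬D)   — distribute ∨ over ∧
≡ ¬C ∨ ¬D ∨ E   — simplify

¬C ∨ ¬D ∨ E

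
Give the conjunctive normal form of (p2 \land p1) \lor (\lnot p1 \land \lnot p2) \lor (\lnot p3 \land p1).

(p2 \lor \lnot p1 \lor \lnot p3) \land (p1 \lor \lnot p2)

(p2 \land p1) \lor (\lnot p1 \land \lnot p2) \lor (\lnot p3 \land p1)
≡ (p2 \lor \lnot p1 \lor \lnot p3) \land (p2 \lor \lnot p1 \lor p1) \land (p2 \lor \lnot p2 \lor \lnot p3) \land (p2 \lor \lnot p2 \lor p1) \land (p1 \lor \lnot p1 \lor \lnot p3) \land (p1 \lor \lnot p1 \lor p1) \land (p1 \lor \lnot p2 \lor \lnot p3) \land (p1 \lor \lnot p2 \lor p1)
≡ (p2 \lor \lnot p1 \lor \lnot p3) \land (p1 \lor \lnot p2)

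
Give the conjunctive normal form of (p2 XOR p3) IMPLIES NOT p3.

(p2 XOR p3) IMPLIES NOT p3
≡ NOT (p2 XOR p3) OR NOT p3   — eliminate IMPLIES
≡ NOT ((p2 OR p3) AND NOT (p2 AND p3)) OR NOT p3   — expand XOR
≡ NOT (p2 OR p3) OR NOT NOT (p2 AND p3) OR NOT p3   — De Morgan
≡ (NOT p2 AND NOT p3) OR NOT NOT (p2 AND p3) OR NOT p3   — De Morgan
≡ (NOT p2 AND NOT p3) OR (p2 AND p3) OR NOT p3   — double negation
≡ (NOT p2 OR p2 OR NOT p3) AND (NOT p2 OR p3 OR NOT p3) AND (NOT p3 OR p2 OR NOT p3) AND (NOT p3 OR p3 OR NOT p3)   — distribute OR over AND
≡ NOT p3 OR p2   — simplify

NOT p3 OR p2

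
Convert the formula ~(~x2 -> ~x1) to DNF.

~x2 & x1

~(~x2 -> ~x1)
⇔ ~(~~x2 | ~x1)   [eliminate ->]
⇔ ~~~x2 & ~~x1   [De Morgan]
⇔ ~x2 & ~~x1   [double negation]
⇔ ~x2 & x1   [double negation]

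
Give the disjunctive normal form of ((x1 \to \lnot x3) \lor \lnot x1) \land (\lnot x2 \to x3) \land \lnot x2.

\lnot x1 \land x3 \land \lnot x2

((x1 \to \lnot x3) \lor \lnot x1) \land (\lnot x2 \to x3) \land \lnot x2
≡ (\lnot x1 \lor \lnot x3 \lor \lnot x1) \land (\lnot x2 \to x3) \land \lnot x2   — eliminate \to
≡ (\lnot x1 \lor \lnot x3 \lor \lnot x1) \land (\lnot \lnot x2 \lor x3) \land \lnot x2   — eliminate \to
≡ (\lnot x1 \lor \lnot x3 \lor \lnot x1) \land (x2 \lor x3) \land \lnot x2   — double negation
≡ (\lnot x1 \land x2 \land \lnot x2) \lor (\lnot x1 \land x3 \land \lnot x2) \lor (\lnot x3 \land x2 \land \lnot x2) \lor (\lnot x3 \land x3 \land \lnot x2) \lor (\lnot x1 \land x2 \land \lnot x2) \lor (\lnot x1 \land x3 \land \lnot x2)   — distribute \land over \lor
≡ \lnot x1 \land x3 \land \lnot x2   — simplify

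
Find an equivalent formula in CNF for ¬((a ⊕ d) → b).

¬((a ⊕ d) → b)
= ¬(¬(a ⊕ d) ∨ b)   [eliminate →]
= ¬(¬((a ∨ d) ∧ ¬(a ∧ d)) ∨ b)   [expand ⊕]
= ¬¬((a ∨ d) ∧ ¬(a ∧ d)) ∧ ¬b   [De Morgan]
= (a ∨ d) ∧ ¬(a ∧ d) ∧ ¬b   [double negation]
= (a ∨ d) ∧ (¬a ∨ ¬d) ∧ ¬b   [De Morgan]

(a ∨ d) ∧ (¬a ∨ ¬d) ∧ ¬b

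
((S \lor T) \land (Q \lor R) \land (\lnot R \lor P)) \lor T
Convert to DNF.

((S \lor T) \land (Q \lor R) \land (\lnot R \lor P)) \lor T
= (S \land Q \land \lnot R) \lor (S \land Q \land P) \lor (S \land R \land \lnot R) \lor (S \land R \land P) \lor (T \land Q \land \lnot R) \lor (T \land Q \land P) \lor (T \land R \land \lnot R) \lor (T \land R \land P) \lor T   (distribute \land over \lor)
= (S \land Q \land \lnot R) \lor (S \land Q \land P) \lor (S \land R \land P) \lor T   (simplify)

(S \land Q \land \lnot R) \lor (S \land Q \land P) \lor (S \land R \land P) \lor T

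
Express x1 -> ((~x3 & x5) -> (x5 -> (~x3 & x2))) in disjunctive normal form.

x1 -> ((~x3 & x5) -> (x5 -> (~x3 & x2)))
= ~x1 | ((~x3 & x5) -> (x5 -> (~x3 & x2)))   — eliminate ->
= ~x1 | ~(~x3 & x5) | (x5 -> (~x3 & x2))   — eliminate ->
= ~x1 | ~(~x3 & x5) | ~x5 | (~x3 & x2)   — eliminate ->
= ~x1 | ~~x3 | ~x5 | ~x5 | (~x3 & x2)   — De Morgan
= ~x1 | x3 | ~x5 | ~x5 | (~x3 & x2)   — double negation
= ~x1 | x3 | ~x5 | (~x3 & x2)   — simplify

~x1 | x3 | ~x5 | (~x3 & x2)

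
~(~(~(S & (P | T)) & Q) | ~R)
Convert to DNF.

(~S & Q & R) | (~P & ~T & Q & R)

~(~(~(S & (P | T)) & Q) | ~R)
≡ ~~(~(S & (P | T)) & Q) & ~~R   [De Morgan]
≡ ~(S & (P | T)) & Q & ~~R   [double negation]
≡ (~S | ~(P | T)) & Q & ~~R   [De Morgan]
≡ (~S | (~P & ~T)) & Q & ~~R   [De Morgan]
≡ (~S | (~P & ~T)) & Q & R   [double negation]
≡ (~S & Q & R) | (~P & ~T & Q & R)   [distribute & over |]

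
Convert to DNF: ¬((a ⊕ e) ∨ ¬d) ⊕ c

¬((a ⊕ e) ∨ ¬d) ⊕ c
= (¬((a ⊕ e) ∨ ¬d) ∧ ¬c) ∨ (¬¬((a ⊕ e) ∨ ¬d) ∧ c)   [expand ⊕]
= (¬((a ∧ ¬e) ∨ (¬a ∧ e) ∨ ¬d) ∧ ¬c) ∨ (¬¬((a ⊕ e) ∨ ¬d) ∧ c)   [expand ⊕]
= (¬((a ∧ ¬e) ∨ (¬a ∧ e) ∨ ¬d) ∧ ¬c) ∨ (¬¬((a ∧ ¬e) ∨ (¬a ∧ e) ∨ ¬d) ∧ c)   [expand ⊕]
= (¬(a ∧ ¬e) ∧ ¬(¬a ∧ e) ∧ ¬¬d ∧ ¬c) ∨ (¬¬((a ∧ ¬e) ∨ (¬a ∧ e) ∨ ¬d) ∧ c)   [De Morgan]
= ((¬a ∨ ¬¬e) ∧ ¬(¬a ∧ e) ∧ ¬¬d ∧ ¬c) ∨ (¬¬((a ∧ ¬e) ∨ (¬a ∧ e) ∨ ¬d) ∧ c)   [De Morgan]
= ((¬a ∨ e) ∧ ¬(¬a ∧ e) ∧ ¬¬d ∧ ¬c) ∨ (¬¬((a ∧ ¬e) ∨ (¬a ∧ e) ∨ ¬d) ∧ c)   [double negation]
= ((¬a ∨ e) ∧ (¬¬a ∨ ¬e) ∧ ¬¬d ∧ ¬c) ∨ (¬¬((a ∧ ¬e) ∨ (¬a ∧ e) ∨ ¬d) ∧ c)   [De Morgan]
= ((¬a ∨ e) ∧ (a ∨ ¬e) ∧ ¬¬d ∧ ¬c) ∨ (¬¬((a ∧ ¬e) ∨ (¬a ∧ e) ∨ ¬d) ∧ c)   [double negation]
= ((¬a ∨ e) ∧ (a ∨ ¬e) ∧ d ∧ ¬c) ∨ (¬¬((a ∧ ¬e) ∨ (¬a ∧ e) ∨ ¬d) ∧ c)   [double negation]
= ((¬a ∨ e) ∧ (a ∨ ¬e) ∧ d ∧ ¬c) ∨ (((a ∧ ¬e) ∨ (¬a ∧ e) ∨ ¬d) ∧ c)   [double negation]
= (¬a ∧ a ∧ d ∧ ¬c) ∨ (¬a ∧ ¬e ∧ d ∧ ¬c) ∨ (e ∧ a ∧ d ∧ ¬c) ∨ (e ∧ ¬e ∧ d ∧ ¬c) ∨ (a ∧ ¬e ∧ c) ∨ (¬a ∧ e ∧ c) ∨ (¬d ∧ c)   [distribute ∧ over ∨]
= (¬a ∧ ¬e ∧ d ∧ ¬c) ∨ (e ∧ a ∧ d ∧ ¬c) ∨ (a ∧ ¬e ∧ c) ∨ (¬a ∧ e ∧ c) ∨ (¬d ∧ c)   [simplify]

(¬a ∧ ¬e ∧ d ∧ ¬c) ∨ (e ∧ a ∧ d ∧ ¬c) ∨ (a ∧ ¬e ∧ c) ∨ (¬a ∧ e ∧ c) ∨ (¬d ∧ c)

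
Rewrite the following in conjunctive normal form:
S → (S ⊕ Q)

S → (S ⊕ Q)
≡ ¬S ∨ (S ⊕ Q)   [eliminate →]
≡ ¬S ∨ ((S ∨ Q) ∧ ¬(S ∧ Q))   [expand ⊕]
≡ ¬S ∨ ((S ∨ Q) ∧ (¬S ∨ ¬Q))   [De Morgan]
≡ (¬S ∨ S ∨ Q) ∧ (¬S ∨ ¬S ∨ ¬Q)   [distribute ∨ over ∧]
≡ ¬S ∨ ¬Q   [simplify]

¬S ∨ ¬Q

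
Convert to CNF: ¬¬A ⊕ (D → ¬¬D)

¬¬A ⊕ (D → ¬¬D)
≡ (¬¬A ∨ (D → ¬¬D)) ∧ ¬(¬¬A ∧ (D → ¬¬D))   — expand ⊕
≡ (¬¬A ∨ ¬D ∨ ¬¬D) ∧ ¬(¬¬A ∧ (D → ¬¬D))   — eliminate →
≡ (¬¬A ∨ ¬D ∨ ¬¬D) ∧ ¬(¬¬A ∧ (¬D ∨ ¬¬D))   — eliminate →
≡ (A ∨ ¬D ∨ ¬¬D) ∧ ¬(¬¬A ∧ (¬D ∨ ¬¬D))   — double negation
≡ (A ∨ ¬D ∨ D) ∧ ¬(¬¬A ∧ (¬D ∨ ¬¬D))   — double negation
≡ (A ∨ ¬D ∨ D) ∧ (¬¬¬A ∨ ¬(¬D ∨ ¬¬D))   — De Morgan
≡ (A ∨ ¬D ∨ D) ∧ (¬A ∨ ¬(¬D ∨ ¬¬D))   — double negation
≡ (A ∨ ¬D ∨ D) ∧ (¬A ∨ (¬¬D ∧ ¬¬¬D))   — De Morgan
≡ (A ∨ ¬D ∨ D) ∧ (¬A ∨ (D ∧ ¬¬¬D))   — double negation
≡ (A ∨ ¬D ∨ D) ∧ (¬A ∨ (D ∧ ¬D))   — double negation
≡ (A ∨ ¬D ∨ D) ∧ (¬A ∨ D) ∧ (¬A ∨ ¬D)   — distribute ∨ over ∧
≡ (¬A ∨ D) ∧ (¬A ∨ ¬D)   — simplify

(¬A ∨ D) ∧ (¬A ∨ ¬D)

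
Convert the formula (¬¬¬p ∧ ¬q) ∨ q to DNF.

(¬¬¬p ∧ ¬q) ∨ q
≡ (¬p ∧ ¬q) ∨ q   (double negation)

(¬p ∧ ¬q) ∨ q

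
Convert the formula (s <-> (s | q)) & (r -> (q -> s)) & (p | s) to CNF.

(s <-> (s | q)) & (r -> (q -> s)) & (p | s)
≡ (s -> (s | q)) & ((s | q) -> s) & (r -> (q -> s)) & (p | s)
≡ (~s | s | q) & ((s | q) -> s) & (r -> (q -> s)) & (p | s)
≡ (~s | s | q) & (~(s | q) | s) & (r -> (q -> s)) & (p | s)
≡ (~s | s | q) & (~(s | q) | s) & (~r | (q -> s)) & (p | s)
≡ (~s | s | q) & (~(s | q) | s) & (~r | ~q | s) & (p | s)
≡ (~s | s | q) & ((~s & ~q) | s) & (~r | ~q | s) & (p | s)
≡ (~s | s | q) & (~s | s) & (~q | s) & (~r | ~q | s) & (p | s)
≡ (~q | s) & (p | s)

(~q | s) & (p | s)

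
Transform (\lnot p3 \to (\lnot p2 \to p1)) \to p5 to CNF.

(\lnot p3 \lor p5) \land (\lnot p2 \lor p5) \land (\lnot p1 \lor p5)

(\lnot p3 \to (\lnot p2 \to p1)) \to p5
⇔ \lnot (\lnot p3 \to (\lnot p2 \to p1)) \lor p5   [eliminate \to]
⇔ \lnot (\lnot \lnot p3 \lor (\lnot p2 \to p1)) \lor p5   [eliminate \to]
⇔ \lnot (\lnot \lnot p3 \lor \lnot \lnot p2 \lor p1) \lor p5   [eliminate \to]
⇔ (\lnot \lnot \lnot p3 \land \lnot \lnot \lnot p2 \land \lnot p1) \lor p5   [De Morgan]
⇔ (\lnot p3 \land \lnot \lnot \lnot p2 \land \lnot p1) \lor p5   [double negation]
⇔ (\lnot p3 \land \lnot p2 \land \lnot p1) \lor p5   [double negation]
⇔ (\lnot p3 \lor p5) \land (\lnot p2 \lor p5) \land (\lnot p1 \lor p5)   [distribute \lor over \land]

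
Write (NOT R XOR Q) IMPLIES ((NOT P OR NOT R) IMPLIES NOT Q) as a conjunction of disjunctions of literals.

(NOT R XOR Q) IMPLIES ((NOT P OR NOT R) IMPLIES NOT Q)
≡ NOT (NOT R XOR Q) OR ((NOT P OR NOT R) IMPLIES NOT Q)   [eliminate IMPLIES]
≡ NOT ((NOT R OR Q) AND NOT (NOT R AND Q)) OR ((NOT P OR NOT R) IMPLIES NOT Q)   [expand XOR]
≡ NOT ((NOT R OR Q) AND NOT (NOT R AND Q)) OR NOT (NOT P OR NOT R) OR NOT Q   [eliminate IMPLIES]
≡ NOT (NOT R OR Q) OR NOT NOT (NOT R AND Q) OR NOT (NOT P OR NOT R) OR NOT Q   [De Morgan]
≡ (NOT NOT R AND NOT Q) OR NOT NOT (NOT R AND Q) OR NOT (NOT P OR NOT R) OR NOT Q   [De Morgan]
≡ (R AND NOT Q) OR NOT NOT (NOT R AND Q) OR NOT (NOT P OR NOT R) OR NOT Q   [double negation]
≡ (R AND NOT Q) OR (NOT R AND Q) OR NOT (NOT P OR NOT R) OR NOT Q   [double negation]
≡ (R AND NOT Q) OR (NOT R AND Q) OR (NOT NOT P AND NOT NOT R) OR NOT Q   [De Morgan]
≡ (R AND NOT Q) OR (NOT R AND Q) OR (P AND NOT NOT R) OR NOT Q   [double negation]
≡ (R AND NOT Q) OR (NOT R AND Q) OR (P AND R) OR NOT Q   [double negation]
≡ (R OR NOT R OR P OR NOT Q) AND (R OR NOT R OR R OR NOT Q) AND (R OR Q OR P OR NOT Q) AND (R OR Q OR R OR NOT Q) AND (NOT Q OR NOT R OR P OR NOT Q) AND (NOT Q OR NOT R OR R OR NOT Q) AND (NOT Q OR Q OR P OR NOT Q) AND (NOT Q OR Q OR R OR NOT Q)   [distribute OR over AND]
≡ NOT Q OR NOT R OR P   [simplify]

NOT Q OR NOT R OR P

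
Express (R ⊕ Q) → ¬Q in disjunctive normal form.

(Q ∧ R) ∨ ¬Q

(R ⊕ Q) → ¬Q
⇔ ¬(R ⊕ Q) ∨ ¬Q   [eliminate →]
⇔ ¬((R ∧ ¬Q) ∨ (¬R ∧ Q)) ∨ ¬Q   [expand ⊕]
⇔ (¬(R ∧ ¬Q) ∧ ¬(¬R ∧ Q)) ∨ ¬Q   [De Morgan]
⇔ ((¬R ∨ ¬¬Q) ∧ ¬(¬R ∧ Q)) ∨ ¬Q   [De Morgan]
⇔ ((¬R ∨ Q) ∧ ¬(¬R ∧ Q)) ∨ ¬Q   [double negation]
⇔ ((¬R ∨ Q) ∧ (¬¬R ∨ ¬Q)) ∨ ¬Q   [De Morgan]
⇔ ((¬R ∨ Q) ∧ (R ∨ ¬Q)) ∨ ¬Q   [double negation]
⇔ (¬R ∧ R) ∨ (¬R ∧ ¬Q) ∨ (Q ∧ R) ∨ (Q ∧ ¬Q) ∨ ¬Q   [distribute ∧ over ∨]
⇔ (Q ∧ R) ∨ ¬Q   [simplify]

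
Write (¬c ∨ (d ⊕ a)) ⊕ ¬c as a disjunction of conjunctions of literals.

(¬c ∨ (d ⊕ a)) ⊕ ¬c
≡ ((¬c ∨ (d ⊕ a)) ∧ ¬¬c) ∨ (¬(¬c ∨ (d ⊕ a)) ∧ ¬c)   [expand ⊕]
≡ ((¬c ∨ (d ∧ ¬a) ∨ (¬d ∧ a)) ∧ ¬¬c) ∨ (¬(¬c ∨ (d ⊕ a)) ∧ ¬c)   [expand ⊕]
≡ ((¬c ∨ (d ∧ ¬a) ∨ (¬d ∧ a)) ∧ ¬¬c) ∨ (¬(¬c ∨ (d ∧ ¬a) ∨ (¬d ∧ a)) ∧ ¬c)   [expand ⊕]
≡ ((¬c ∨ (d ∧ ¬a) ∨ (¬d ∧ a)) ∧ c) ∨ (¬(¬c ∨ (d ∧ ¬a) ∨ (¬d ∧ a)) ∧ ¬c)   [double negation]
≡ ((¬c ∨ (d ∧ ¬a) ∨ (¬d ∧ a)) ∧ c) ∨ (¬¬c ∧ ¬(d ∧ ¬a) ∧ ¬(¬d ∧ a) ∧ ¬c)   [De Morgan]
≡ ((¬c ∨ (d ∧ ¬a) ∨ (¬d ∧ a)) ∧ c) ∨ (c ∧ ¬(d ∧ ¬a) ∧ ¬(¬d ∧ a) ∧ ¬c)   [double negation]
≡ ((¬c ∨ (d ∧ ¬a) ∨ (¬d ∧ a)) ∧ c) ∨ (c ∧ (¬d ∨ ¬¬a) ∧ ¬(¬d ∧ a) ∧ ¬c)   [De Morgan]
≡ ((¬c ∨ (d ∧ ¬a) ∨ (¬d ∧ a)) ∧ c) ∨ (c ∧ (¬d ∨ a) ∧ ¬(¬d ∧ a) ∧ ¬c)   [double negation]
≡ ((¬c ∨ (d ∧ ¬a) ∨ (¬d ∧ a)) ∧ c) ∨ (c ∧ (¬d ∨ a) ∧ (¬¬d ∨ ¬a) ∧ ¬c)   [De Morgan]
≡ ((¬c ∨ (d ∧ ¬a) ∨ (¬d ∧ a)) ∧ c) ∨ (c ∧ (¬d ∨ a) ∧ (d ∨ ¬a) ∧ ¬c)   [double negation]
≡ (¬c ∧ c) ∨ (d ∧ ¬a ∧ c) ∨ (¬d ∧ a ∧ c) ∨ (c ∧ ¬d ∧ d ∧ ¬c) ∨ (c ∧ ¬d ∧ ¬a ∧ ¬c) ∨ (c ∧ a ∧ d ∧ ¬c) ∨ (c ∧ a ∧ ¬a ∧ ¬c)   [distribute ∧ over ∨]
≡ (d ∧ ¬a ∧ c) ∨ (¬d ∧ a ∧ c)   [simplify]

(d ∧ ¬a ∧ c) ∨ (¬d ∧ a ∧ c)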